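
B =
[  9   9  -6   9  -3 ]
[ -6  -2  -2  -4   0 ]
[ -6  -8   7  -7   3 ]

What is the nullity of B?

3

Row reduce to echelon form.
R2 ← R2 + (2/3)·R1: [0, 4, -6, 2, -2]
R3 ← R3 + (2/3)·R1: [0, -2, 3, -1, 1]
R3 ← R3 + (1/2)·R2: [0, 0, 0, 0, 0]
2 nonzero rows, so rank(B) = 2.
B has 5 columns; by rank–nullity, nullity = 5 − 2 = 3.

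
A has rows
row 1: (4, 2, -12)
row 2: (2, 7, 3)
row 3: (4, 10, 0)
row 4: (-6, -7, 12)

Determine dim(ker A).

Row reduce to echelon form.
R2 ← R2 − (1/2)·R1: [0, 6, 9]
R3 ← R3 − R1: [0, 8, 12]
R4 ← R4 + (3/2)·R1: [0, -4, -6]
R3 ← R3 − (4/3)·R2: [0, 0, 0]
R4 ← R4 + (2/3)·R2: [0, 0, 0]
2 nonzero rows, so rank(A) = 2.
A has 3 columns; by rank–nullity, nullity = 3 − 2 = 1.

1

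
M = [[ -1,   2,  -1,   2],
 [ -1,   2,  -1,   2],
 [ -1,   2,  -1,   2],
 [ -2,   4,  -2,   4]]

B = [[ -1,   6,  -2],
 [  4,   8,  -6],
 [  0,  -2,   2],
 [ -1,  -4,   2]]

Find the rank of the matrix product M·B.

First compute MB:
[[  7,   4,  -8],
 [  7,   4,  -8],
 [  7,   4,  -8],
 [ 14,   8, -16]]
Now row reduce the product.
R2 ← R2 − R1: [0, 0, 0]
R3 ← R3 − R1: [0, 0, 0]
R4 ← R4 − (2)·R1: [0, 0, 0]
1 nonzero row, so rank(MB) = 1.

1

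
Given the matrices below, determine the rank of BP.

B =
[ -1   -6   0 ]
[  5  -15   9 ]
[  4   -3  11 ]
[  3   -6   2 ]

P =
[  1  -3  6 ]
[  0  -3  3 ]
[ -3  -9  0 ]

2

First compute BP:
[[ -1,  21, -24],
 [-22, -51, -15],
 [-29, -102,  15],
 [ -3,  -9,   0]]
Now row reduce the product.
R2 ← R2 − (22)·R1: [0, -513, 513]
R3 ← R3 − (29)·R1: [0, -711, 711]
R4 ← R4 − (3)·R1: [0, -72, 72]
R3 ← R3 − (79/57)·R2: [0, 0, 0]
R4 ← R4 − (8/57)·R2: [0, 0, 0]
2 nonzero rows, so rank(BP) = 2.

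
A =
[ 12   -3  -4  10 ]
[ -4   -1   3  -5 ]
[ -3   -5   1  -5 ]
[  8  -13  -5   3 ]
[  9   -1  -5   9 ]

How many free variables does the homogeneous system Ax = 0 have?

Row reduce to echelon form.
R2 ← R2 + (1/3)·R1: [0, -2, 5/3, -5/3]
R3 ← R3 + (1/4)·R1: [0, -23/4, 0, -5/2]
R4 ← R4 − (2/3)·R1: [0, -11, -7/3, -11/3]
R5 ← R5 − (3/4)·R1: [0, 5/4, -2, 3/2]
R3 ← R3 − (23/8)·R2: [0, 0, -115/24, 55/24]
R4 ← R4 − (11/2)·R2: [0, 0, -23/2, 11/2]
R5 ← R5 + (5/8)·R2: [0, 0, -23/24, 11/24]
R4 ← R4 − (12/5)·R3: [0, 0, 0, 0]
R5 ← R5 − (1/5)·R3: [0, 0, 0, 0]
3 nonzero rows, so rank(A) = 3.
A has 4 columns; by rank–nullity, nullity = 4 − 3 = 1.

1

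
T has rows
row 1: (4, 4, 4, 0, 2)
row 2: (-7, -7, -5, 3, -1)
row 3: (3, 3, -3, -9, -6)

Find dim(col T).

2

Row reduce to echelon form.
R2 ← R2 + (7/4)·R1: [0, 0, 2, 3, 5/2]
R3 ← R3 − (3/4)·R1: [0, 0, -6, -9, -15/2]
R3 ← R3 + (3)·R2: [0, 0, 0, 0, 0]
Echelon form has 2 nonzero rows, so rank(T) = 2.
The column space has dimension equal to the rank: 2.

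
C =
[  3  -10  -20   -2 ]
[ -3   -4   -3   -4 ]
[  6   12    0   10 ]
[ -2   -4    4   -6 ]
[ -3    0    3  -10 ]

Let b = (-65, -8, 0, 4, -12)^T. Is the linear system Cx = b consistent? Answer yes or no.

Row reduce the augmented matrix [C | b].
R2 ← R2 + R1: [0, -14, -23, -6, -73]
R3 ← R3 − (2)·R1: [0, 32, 40, 14, 130]
R4 ← R4 + (2/3)·R1: [0, -32/3, -28/3, -22/3, -118/3]
R5 ← R5 + R1: [0, -10, -17, -12, -77]
R3 ← R3 + (16/7)·R2: [0, 0, -88/7, 2/7, -258/7]
R4 ← R4 − (16/21)·R2: [0, 0, 172/21, -58/21, 114/7]
R5 ← R5 − (5/7)·R2: [0, 0, -4/7, -54/7, -174/7]
R4 ← R4 + (43/66)·R3: [0, 0, 0, -85/33, -85/11]
R5 ← R5 − (1/22)·R3: [0, 0, 0, -85/11, -255/11]
R5 ← R5 − (3)·R4: [0, 0, 0, 0, 0]
The echelon form has 4 nonzero rows, and every pivot lies in the first 4 columns, so rank(C) = rank([C|b]) = 4.
The system is consistent.

yes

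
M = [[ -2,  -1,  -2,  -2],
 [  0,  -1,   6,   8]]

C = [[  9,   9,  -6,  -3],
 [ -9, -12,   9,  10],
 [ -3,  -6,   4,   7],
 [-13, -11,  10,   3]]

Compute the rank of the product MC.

First compute MC:
[[ 23,  28, -25, -24],
 [-113, -112,  95,  56]]
Now row reduce the product.
R2 ← R2 + (113/23)·R1: [0, 588/23, -640/23, -1424/23]
2 nonzero rows, so rank(MC) = 2.

2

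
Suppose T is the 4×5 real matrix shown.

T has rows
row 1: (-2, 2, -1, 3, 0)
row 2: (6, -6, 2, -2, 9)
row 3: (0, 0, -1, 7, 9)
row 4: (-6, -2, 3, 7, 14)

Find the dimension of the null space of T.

2

Row reduce to echelon form.
R2 ← R2 + (3)·R1: [0, 0, -1, 7, 9]
R4 ← R4 − (3)·R1: [0, -8, 6, -2, 14]
Swap R2 ↔ R4
R4 ← R4 − R3: [0, 0, 0, 0, 0]
3 nonzero rows, so rank(T) = 3.
T has 5 columns; by rank–nullity, nullity = 5 − 3 = 2.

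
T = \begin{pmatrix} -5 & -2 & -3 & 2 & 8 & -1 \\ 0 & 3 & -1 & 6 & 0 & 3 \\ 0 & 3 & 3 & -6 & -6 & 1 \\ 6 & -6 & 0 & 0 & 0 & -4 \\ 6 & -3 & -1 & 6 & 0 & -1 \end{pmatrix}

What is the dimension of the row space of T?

3

Row reduce to echelon form.
R4 ← R4 + (6/5)·R1: [0, -42/5, -18/5, 12/5, 48/5, -26/5]
R5 ← R5 + (6/5)·R1: [0, -27/5, -23/5, 42/5, 48/5, -11/5]
R3 ← R3 − R2: [0, 0, 4, -12, -6, -2]
R4 ← R4 + (14/5)·R2: [0, 0, -32/5, 96/5, 48/5, 16/5]
R5 ← R5 + (9/5)·R2: [0, 0, -32/5, 96/5, 48/5, 16/5]
R4 ← R4 + (8/5)·R3: [0, 0, 0, 0, 0, 0]
R5 ← R5 + (8/5)·R3: [0, 0, 0, 0, 0, 0]
Echelon form has 3 nonzero rows, so rank(T) = 3.
The row space has dimension equal to the rank: 3.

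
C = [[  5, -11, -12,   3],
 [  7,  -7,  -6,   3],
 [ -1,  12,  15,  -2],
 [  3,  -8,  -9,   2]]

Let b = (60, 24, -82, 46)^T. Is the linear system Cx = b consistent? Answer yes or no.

yes

Row reduce the augmented matrix [C | b].
R2 ← R2 − (7/5)·R1: [0, 42/5, 54/5, -6/5, -60]
R3 ← R3 + (1/5)·R1: [0, 49/5, 63/5, -7/5, -70]
R4 ← R4 − (3/5)·R1: [0, -7/5, -9/5, 1/5, 10]
R3 ← R3 − (7/6)·R2: [0, 0, 0, 0, 0]
R4 ← R4 + (1/6)·R2: [0, 0, 0, 0, 0]
The echelon form has 2 nonzero rows, and every pivot lies in the first 4 columns, so rank(C) = rank([C|b]) = 2.
The system is consistent.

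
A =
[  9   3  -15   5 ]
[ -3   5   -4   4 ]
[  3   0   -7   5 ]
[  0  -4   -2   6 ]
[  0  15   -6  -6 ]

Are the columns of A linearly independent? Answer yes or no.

Row reduce A to echelon form.
R2 ← R2 + (1/3)·R1: [0, 6, -9, 17/3]
R3 ← R3 − (1/3)·R1: [0, -1, -2, 10/3]
R3 ← R3 + (1/6)·R2: [0, 0, -7/2, 77/18]
R4 ← R4 + (2/3)·R2: [0, 0, -8, 88/9]
R5 ← R5 − (5/2)·R2: [0, 0, 33/2, -121/6]
R4 ← R4 − (16/7)·R3: [0, 0, 0, 0]
R5 ← R5 + (33/7)·R3: [0, 0, 0, 0]
3 pivots among 4 columns.
Only 3 < 4 pivot columns, so the columns are linearly dependent.

no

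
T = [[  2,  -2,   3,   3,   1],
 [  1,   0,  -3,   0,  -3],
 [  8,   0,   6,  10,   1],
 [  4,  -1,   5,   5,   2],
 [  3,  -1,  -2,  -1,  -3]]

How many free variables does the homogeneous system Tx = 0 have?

1

Row reduce to echelon form.
R2 ← R2 − (1/2)·R1: [0, 1, -9/2, -3/2, -7/2]
R3 ← R3 − (4)·R1: [0, 8, -6, -2, -3]
R4 ← R4 − (2)·R1: [0, 3, -1, -1, 0]
R5 ← R5 − (3/2)·R1: [0, 2, -13/2, -11/2, -9/2]
R3 ← R3 − (8)·R2: [0, 0, 30, 10, 25]
R4 ← R4 − (3)·R2: [0, 0, 25/2, 7/2, 21/2]
R5 ← R5 − (2)·R2: [0, 0, 5/2, -5/2, 5/2]
R4 ← R4 − (5/12)·R3: [0, 0, 0, -2/3, 1/12]
R5 ← R5 − (1/12)·R3: [0, 0, 0, -10/3, 5/12]
R5 ← R5 − (5)·R4: [0, 0, 0, 0, 0]
4 nonzero rows, so rank(T) = 4.
T has 5 columns; by rank–nullity, nullity = 5 − 4 = 1.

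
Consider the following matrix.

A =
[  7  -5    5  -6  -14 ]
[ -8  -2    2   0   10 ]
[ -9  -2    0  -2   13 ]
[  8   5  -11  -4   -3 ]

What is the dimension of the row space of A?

Row reduce to echelon form.
R2 ← R2 + (8/7)·R1: [0, -54/7, 54/7, -48/7, -6]
R3 ← R3 + (9/7)·R1: [0, -59/7, 45/7, -68/7, -5]
R4 ← R4 − (8/7)·R1: [0, 75/7, -117/7, 20/7, 13]
R3 ← R3 − (59/54)·R2: [0, 0, -2, -20/9, 14/9]
R4 ← R4 + (25/18)·R2: [0, 0, -6, -20/3, 14/3]
R4 ← R4 − (3)·R3: [0, 0, 0, 0, 0]
Echelon form has 3 nonzero rows, so rank(A) = 3.
The row space has dimension equal to the rank: 3.

3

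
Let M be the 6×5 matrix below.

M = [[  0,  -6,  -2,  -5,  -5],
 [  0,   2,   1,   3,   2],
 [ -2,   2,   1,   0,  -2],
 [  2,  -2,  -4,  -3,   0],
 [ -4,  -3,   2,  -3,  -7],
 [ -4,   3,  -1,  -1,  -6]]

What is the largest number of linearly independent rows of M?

5

Row reduce to echelon form.
Swap R1 ↔ R3
R4 ← R4 + R1: [0, 0, -3, -3, -2]
R5 ← R5 − (2)·R1: [0, -7, 0, -3, -3]
R6 ← R6 − (2)·R1: [0, -1, -3, -1, -2]
R3 ← R3 + (3)·R2: [0, 0, 1, 4, 1]
R5 ← R5 + (7/2)·R2: [0, 0, 7/2, 15/2, 4]
R6 ← R6 + (1/2)·R2: [0, 0, -5/2, 1/2, -1]
R4 ← R4 + (3)·R3: [0, 0, 0, 9, 1]
R5 ← R5 − (7/2)·R3: [0, 0, 0, -13/2, 1/2]
R6 ← R6 + (5/2)·R3: [0, 0, 0, 21/2, 3/2]
R5 ← R5 + (13/18)·R4: [0, 0, 0, 0, 11/9]
R6 ← R6 − (7/6)·R4: [0, 0, 0, 0, 1/3]
R6 ← R6 − (3/11)·R5: [0, 0, 0, 0, 0]
Echelon form has 5 nonzero rows, so rank(M) = 5.
The rank gives the maximum number of linearly independent rows: 5.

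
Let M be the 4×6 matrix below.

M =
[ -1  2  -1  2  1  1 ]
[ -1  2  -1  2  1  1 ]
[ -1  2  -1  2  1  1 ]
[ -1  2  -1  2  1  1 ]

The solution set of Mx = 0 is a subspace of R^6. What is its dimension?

5

Row reduce to echelon form.
R2 ← R2 − R1: [0, 0, 0, 0, 0, 0]
R3 ← R3 − R1: [0, 0, 0, 0, 0, 0]
R4 ← R4 − R1: [0, 0, 0, 0, 0, 0]
1 nonzero row, so rank(M) = 1.
M has 6 columns; by rank–nullity, nullity = 6 − 1 = 5.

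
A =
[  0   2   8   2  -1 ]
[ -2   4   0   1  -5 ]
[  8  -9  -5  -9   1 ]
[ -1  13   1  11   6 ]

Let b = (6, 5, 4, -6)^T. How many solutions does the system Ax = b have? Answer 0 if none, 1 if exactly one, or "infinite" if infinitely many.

Row reduce the augmented matrix [A | b].
Swap R1 ↔ R2
R3 ← R3 + (4)·R1: [0, 7, -5, -5, -19, 24]
R4 ← R4 − (1/2)·R1: [0, 11, 1, 21/2, 17/2, -17/2]
R3 ← R3 − (7/2)·R2: [0, 0, -33, -12, -31/2, 3]
R4 ← R4 − (11/2)·R2: [0, 0, -43, -1/2, 14, -83/2]
R4 ← R4 − (43/33)·R3: [0, 0, 0, 333/22, 2257/66, -999/22]
The echelon form has 4 nonzero rows, and every pivot lies in the first 5 columns, so rank(A) = rank([A|b]) = 4.
The system is consistent.
rank = 4 < 5 unknowns, so there are infinitely many solutions.

infinite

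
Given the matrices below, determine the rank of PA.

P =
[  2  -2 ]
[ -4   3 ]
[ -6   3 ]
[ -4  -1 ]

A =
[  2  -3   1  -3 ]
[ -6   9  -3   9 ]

1

First compute PA:
[[ 16, -24,   8, -24],
 [-26,  39, -13,  39],
 [-30,  45, -15,  45],
 [ -2,   3,  -1,   3]]
Now row reduce the product.
R2 ← R2 + (13/8)·R1: [0, 0, 0, 0]
R3 ← R3 + (15/8)·R1: [0, 0, 0, 0]
R4 ← R4 + (1/8)·R1: [0, 0, 0, 0]
1 nonzero row, so rank(PA) = 1.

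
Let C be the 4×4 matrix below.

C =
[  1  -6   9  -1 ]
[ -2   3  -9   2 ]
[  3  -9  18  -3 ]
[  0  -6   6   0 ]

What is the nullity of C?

Row reduce to echelon form.
R2 ← R2 + (2)·R1: [0, -9, 9, 0]
R3 ← R3 − (3)·R1: [0, 9, -9, 0]
R3 ← R3 + R2: [0, 0, 0, 0]
R4 ← R4 − (2/3)·R2: [0, 0, 0, 0]
2 nonzero rows, so rank(C) = 2.
C has 4 columns; by rank–nullity, nullity = 4 − 2 = 2.

2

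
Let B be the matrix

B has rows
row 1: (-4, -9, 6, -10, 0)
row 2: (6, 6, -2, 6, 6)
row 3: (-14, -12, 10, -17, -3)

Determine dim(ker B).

2

Row reduce to echelon form.
R2 ← R2 + (3/2)·R1: [0, -15/2, 7, -9, 6]
R3 ← R3 − (7/2)·R1: [0, 39/2, -11, 18, -3]
R3 ← R3 + (13/5)·R2: [0, 0, 36/5, -27/5, 63/5]
3 nonzero rows, so rank(B) = 3.
B has 5 columns; by rank–nullity, nullity = 5 − 3 = 2.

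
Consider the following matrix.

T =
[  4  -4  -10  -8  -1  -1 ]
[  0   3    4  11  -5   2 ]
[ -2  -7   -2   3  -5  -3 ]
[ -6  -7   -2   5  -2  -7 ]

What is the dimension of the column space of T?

Row reduce to echelon form.
R3 ← R3 + (1/2)·R1: [0, -9, -7, -1, -11/2, -7/2]
R4 ← R4 + (3/2)·R1: [0, -13, -17, -7, -7/2, -17/2]
R3 ← R3 + (3)·R2: [0, 0, 5, 32, -41/2, 5/2]
R4 ← R4 + (13/3)·R2: [0, 0, 1/3, 122/3, -151/6, 1/6]
R4 ← R4 − (1/15)·R3: [0, 0, 0, 578/15, -119/5, 0]
Echelon form has 4 nonzero rows, so rank(T) = 4.
The column space has dimension equal to the rank: 4.

4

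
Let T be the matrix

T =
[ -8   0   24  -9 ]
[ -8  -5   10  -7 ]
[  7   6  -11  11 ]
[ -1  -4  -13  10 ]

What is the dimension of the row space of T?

Row reduce to echelon form.
R2 ← R2 − R1: [0, -5, -14, 2]
R3 ← R3 + (7/8)·R1: [0, 6, 10, 25/8]
R4 ← R4 − (1/8)·R1: [0, -4, -16, 89/8]
R3 ← R3 + (6/5)·R2: [0, 0, -34/5, 221/40]
R4 ← R4 − (4/5)·R2: [0, 0, -24/5, 381/40]
R4 ← R4 − (12/17)·R3: [0, 0, 0, 45/8]
Echelon form has 4 nonzero rows, so rank(T) = 4.
The row space has dimension equal to the rank: 4.

4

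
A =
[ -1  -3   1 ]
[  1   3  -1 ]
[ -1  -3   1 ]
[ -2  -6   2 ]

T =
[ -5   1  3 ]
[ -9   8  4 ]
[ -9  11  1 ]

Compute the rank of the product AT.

First compute AT:
[[ 23, -14, -14],
 [-23,  14,  14],
 [ 23, -14, -14],
 [ 46, -28, -28]]
Now row reduce the product.
R2 ← R2 + R1: [0, 0, 0]
R3 ← R3 − R1: [0, 0, 0]
R4 ← R4 − (2)·R1: [0, 0, 0]
1 nonzero row, so rank(AT) = 1.

1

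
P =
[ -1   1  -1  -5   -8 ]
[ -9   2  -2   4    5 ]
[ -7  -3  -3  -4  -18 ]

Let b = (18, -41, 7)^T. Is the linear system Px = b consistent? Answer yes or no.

yes

Row reduce the augmented matrix [P | b].
R2 ← R2 − (9)·R1: [0, -7, 7, 49, 77, -203]
R3 ← R3 − (7)·R1: [0, -10, 4, 31, 38, -119]
R3 ← R3 − (10/7)·R2: [0, 0, -6, -39, -72, 171]
The echelon form has 3 nonzero rows, and every pivot lies in the first 5 columns, so rank(P) = rank([P|b]) = 3.
The system is consistent.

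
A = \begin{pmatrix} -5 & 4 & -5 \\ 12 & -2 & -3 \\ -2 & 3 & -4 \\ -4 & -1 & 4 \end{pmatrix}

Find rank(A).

3

Row reduce to echelon form.
R2 ← R2 + (12/5)·R1: [0, 38/5, -15]
R3 ← R3 − (2/5)·R1: [0, 7/5, -2]
R4 ← R4 − (4/5)·R1: [0, -21/5, 8]
R3 ← R3 − (7/38)·R2: [0, 0, 29/38]
R4 ← R4 + (21/38)·R2: [0, 0, -11/38]
R4 ← R4 + (11/29)·R3: [0, 0, 0]
Echelon form has 3 nonzero rows, so rank(A) = 3.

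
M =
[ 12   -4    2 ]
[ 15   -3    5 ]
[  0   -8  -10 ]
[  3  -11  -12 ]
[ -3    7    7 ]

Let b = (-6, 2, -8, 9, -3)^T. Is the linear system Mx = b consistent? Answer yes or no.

no

Row reduce the augmented matrix [M | b].
R2 ← R2 − (5/4)·R1: [0, 2, 5/2, 19/2]
R4 ← R4 − (1/4)·R1: [0, -10, -25/2, 21/2]
R5 ← R5 + (1/4)·R1: [0, 6, 15/2, -9/2]
R3 ← R3 + (4)·R2: [0, 0, 0, 30]
R4 ← R4 + (5)·R2: [0, 0, 0, 58]
R5 ← R5 − (3)·R2: [0, 0, 0, -33]
R4 ← R4 − (29/15)·R3: [0, 0, 0, 0]
R5 ← R5 + (11/10)·R3: [0, 0, 0, 0]
The echelon form has 3 nonzero rows; the last pivot sits in the augmented column, so rank(M) = 2 but rank([M|b]) = 3.
Since the ranks differ, the system is inconsistent.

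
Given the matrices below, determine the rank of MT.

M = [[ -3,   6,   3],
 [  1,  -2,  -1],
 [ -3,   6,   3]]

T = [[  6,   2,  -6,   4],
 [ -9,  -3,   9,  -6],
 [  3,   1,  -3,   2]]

1

First compute MT:
[[-63, -21,  63, -42],
 [ 21,   7, -21,  14],
 [-63, -21,  63, -42]]
Now row reduce the product.
R2 ← R2 + (1/3)·R1: [0, 0, 0, 0]
R3 ← R3 − R1: [0, 0, 0, 0]
1 nonzero row, so rank(MT) = 1.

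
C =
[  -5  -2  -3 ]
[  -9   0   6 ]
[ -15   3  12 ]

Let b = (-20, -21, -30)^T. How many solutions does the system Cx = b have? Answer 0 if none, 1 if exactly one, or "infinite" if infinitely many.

Row reduce the augmented matrix [C | b].
R2 ← R2 − (9/5)·R1: [0, 18/5, 57/5, 15]
R3 ← R3 − (3)·R1: [0, 9, 21, 30]
R3 ← R3 − (5/2)·R2: [0, 0, -15/2, -15/2]
The echelon form has 3 nonzero rows, and every pivot lies in the first 3 columns, so rank(C) = rank([C|b]) = 3.
The system is consistent.
rank = 3 = number of unknowns, so the solution is unique.

1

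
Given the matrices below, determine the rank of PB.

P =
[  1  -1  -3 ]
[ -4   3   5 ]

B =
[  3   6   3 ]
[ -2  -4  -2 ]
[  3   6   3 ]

1

First compute PB:
[[ -4,  -8,  -4],
 [ -3,  -6,  -3]]
Now row reduce the product.
R2 ← R2 − (3/4)·R1: [0, 0, 0]
1 nonzero row, so rank(PB) = 1.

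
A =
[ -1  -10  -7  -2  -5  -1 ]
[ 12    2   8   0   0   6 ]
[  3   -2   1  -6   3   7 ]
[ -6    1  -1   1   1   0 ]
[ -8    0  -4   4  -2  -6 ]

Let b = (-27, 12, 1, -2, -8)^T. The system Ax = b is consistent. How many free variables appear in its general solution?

2

Row reduce the augmented matrix [A | b].
R2 ← R2 + (12)·R1: [0, -118, -76, -24, -60, -6, -312]
R3 ← R3 + (3)·R1: [0, -32, -20, -12, -12, 4, -80]
R4 ← R4 − (6)·R1: [0, 61, 41, 13, 31, 6, 160]
R5 ← R5 − (8)·R1: [0, 80, 52, 20, 38, 2, 208]
R3 ← R3 − (16/59)·R2: [0, 0, 36/59, -324/59, 252/59, 332/59, 272/59]
R4 ← R4 + (61/118)·R2: [0, 0, 101/59, 35/59, -1/59, 171/59, -76/59]
R5 ← R5 + (40/59)·R2: [0, 0, 28/59, 220/59, -158/59, -122/59, -208/59]
R4 ← R4 − (101/36)·R3: [0, 0, 0, 16, -12, -116/9, -128/9]
R5 ← R5 − (7/9)·R3: [0, 0, 0, 8, -6, -58/9, -64/9]
R5 ← R5 − (1/2)·R4: [0, 0, 0, 0, 0, 0, 0]
The echelon form has 4 nonzero rows, and every pivot lies in the first 6 columns, so rank(A) = rank([A|b]) = 4.
The system is consistent.
Free variables = (unknowns) − (rank) = 6 − 4 = 2.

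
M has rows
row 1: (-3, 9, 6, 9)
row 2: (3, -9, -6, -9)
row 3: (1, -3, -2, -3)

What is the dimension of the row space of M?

1

Row reduce to echelon form.
R2 ← R2 + R1: [0, 0, 0, 0]
R3 ← R3 + (1/3)·R1: [0, 0, 0, 0]
Echelon form has 1 nonzero row, so rank(M) = 1.
The row space has dimension equal to the rank: 1.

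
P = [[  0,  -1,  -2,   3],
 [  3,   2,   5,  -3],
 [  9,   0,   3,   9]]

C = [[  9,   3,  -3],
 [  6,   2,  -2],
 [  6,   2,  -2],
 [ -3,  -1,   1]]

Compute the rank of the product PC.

1

First compute PC:
[[-27,  -9,   9],
 [ 78,  26, -26],
 [ 72,  24, -24]]
Now row reduce the product.
R2 ← R2 + (26/9)·R1: [0, 0, 0]
R3 ← R3 + (8/3)·R1: [0, 0, 0]
1 nonzero row, so rank(PC) = 1.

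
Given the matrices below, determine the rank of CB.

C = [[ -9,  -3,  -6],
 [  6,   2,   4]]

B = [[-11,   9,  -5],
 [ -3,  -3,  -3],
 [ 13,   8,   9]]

First compute CB:
[[ 30, -120,   0],
 [-20,  80,   0]]
Now row reduce the product.
R2 ← R2 + (2/3)·R1: [0, 0, 0]
1 nonzero row, so rank(CB) = 1.

1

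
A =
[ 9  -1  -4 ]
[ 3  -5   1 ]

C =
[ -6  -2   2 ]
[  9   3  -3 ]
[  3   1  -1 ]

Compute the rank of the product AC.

First compute AC:
[[-75, -25,  25],
 [-60, -20,  20]]
Now row reduce the product.
R2 ← R2 − (4/5)·R1: [0, 0, 0]
1 nonzero row, so rank(AC) = 1.

1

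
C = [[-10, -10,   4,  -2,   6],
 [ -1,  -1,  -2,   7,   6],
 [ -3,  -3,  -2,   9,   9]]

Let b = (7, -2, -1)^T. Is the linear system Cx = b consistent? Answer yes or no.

no

Row reduce the augmented matrix [C | b].
R2 ← R2 − (1/10)·R1: [0, 0, -12/5, 36/5, 27/5, -27/10]
R3 ← R3 − (3/10)·R1: [0, 0, -16/5, 48/5, 36/5, -31/10]
R3 ← R3 − (4/3)·R2: [0, 0, 0, 0, 0, 1/2]
The echelon form has 3 nonzero rows; the last pivot sits in the augmented column, so rank(C) = 2 but rank([C|b]) = 3.
Since the ranks differ, the system is inconsistent.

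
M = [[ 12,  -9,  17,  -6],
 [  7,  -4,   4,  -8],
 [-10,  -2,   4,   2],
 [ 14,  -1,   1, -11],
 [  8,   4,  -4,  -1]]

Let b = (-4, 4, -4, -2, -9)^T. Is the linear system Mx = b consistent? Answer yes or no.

Row reduce the augmented matrix [M | b].
R2 ← R2 − (7/12)·R1: [0, 5/4, -71/12, -9/2, 19/3]
R3 ← R3 + (5/6)·R1: [0, -19/2, 109/6, -3, -22/3]
R4 ← R4 − (7/6)·R1: [0, 19/2, -113/6, -4, 8/3]
R5 ← R5 − (2/3)·R1: [0, 10, -46/3, 3, -19/3]
R3 ← R3 + (38/5)·R2: [0, 0, -134/5, -186/5, 204/5]
R4 ← R4 − (38/5)·R2: [0, 0, 392/15, 151/5, -682/15]
R5 ← R5 − (8)·R2: [0, 0, 32, 39, -57]
R4 ← R4 + (196/201)·R3: [0, 0, 0, -407/67, -1142/201]
R5 ← R5 + (80/67)·R3: [0, 0, 0, -363/67, -555/67]
R5 ← R5 − (33/37)·R4: [0, 0, 0, 0, -119/37]
The echelon form has 5 nonzero rows; the last pivot sits in the augmented column, so rank(M) = 4 but rank([M|b]) = 5.
Since the ranks differ, the system is inconsistent.

no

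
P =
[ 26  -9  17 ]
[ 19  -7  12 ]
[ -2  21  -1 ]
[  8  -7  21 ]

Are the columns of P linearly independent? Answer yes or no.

yes

Row reduce P to echelon form.
R2 ← R2 − (19/26)·R1: [0, -11/26, -11/26]
R3 ← R3 + (1/13)·R1: [0, 264/13, 4/13]
R4 ← R4 − (4/13)·R1: [0, -55/13, 205/13]
R3 ← R3 + (48)·R2: [0, 0, -20]
R4 ← R4 − (10)·R2: [0, 0, 20]
R4 ← R4 + R3: [0, 0, 0]
3 pivots among 3 columns.
Every column is a pivot column, so the columns are linearly independent.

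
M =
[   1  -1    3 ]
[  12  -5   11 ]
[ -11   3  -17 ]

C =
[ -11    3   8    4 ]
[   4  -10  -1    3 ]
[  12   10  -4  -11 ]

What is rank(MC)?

First compute MC:
[[ 21,  43,  -3, -32],
 [-20, 196,  57, -88],
 [-71, -233, -23, 152]]
Now row reduce the product.
R2 ← R2 + (20/21)·R1: [0, 4976/21, 379/7, -2488/21]
R3 ← R3 + (71/21)·R1: [0, -1840/21, -232/7, 920/21]
R3 ← R3 + (115/311)·R2: [0, 0, -4081/311, 0]
3 nonzero rows, so rank(MC) = 3.

3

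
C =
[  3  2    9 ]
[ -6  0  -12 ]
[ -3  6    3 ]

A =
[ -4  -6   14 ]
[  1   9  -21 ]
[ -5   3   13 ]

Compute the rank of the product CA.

First compute CA:
[[-55,  27, 117],
 [ 84,   0, -240],
 [  3,  81, -129]]
Now row reduce the product.
R2 ← R2 + (84/55)·R1: [0, 2268/55, -3372/55]
R3 ← R3 + (3/55)·R1: [0, 4536/55, -6744/55]
R3 ← R3 − (2)·R2: [0, 0, 0]
2 nonzero rows, so rank(CA) = 2.

2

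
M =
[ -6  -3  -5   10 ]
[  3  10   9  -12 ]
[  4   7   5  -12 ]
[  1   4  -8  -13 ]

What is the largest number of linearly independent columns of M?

Row reduce to echelon form.
R2 ← R2 + (1/2)·R1: [0, 17/2, 13/2, -7]
R3 ← R3 + (2/3)·R1: [0, 5, 5/3, -16/3]
R4 ← R4 + (1/6)·R1: [0, 7/2, -53/6, -34/3]
R3 ← R3 − (10/17)·R2: [0, 0, -110/51, -62/51]
R4 ← R4 − (7/17)·R2: [0, 0, -587/51, -431/51]
R4 ← R4 − (587/110)·R3: [0, 0, 0, -108/55]
Echelon form has 4 nonzero rows, so rank(M) = 4.
The rank gives the maximum number of linearly independent columns: 4.

4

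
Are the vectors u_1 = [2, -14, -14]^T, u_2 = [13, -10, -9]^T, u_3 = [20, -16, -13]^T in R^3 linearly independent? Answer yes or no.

Form the matrix with these vectors as rows and row reduce.
R2 ← R2 − (13/2)·R1: [0, 81, 82]
R3 ← R3 − (10)·R1: [0, 124, 127]
R3 ← R3 − (124/81)·R2: [0, 0, 119/81]
3 nonzero rows, so the 3 vectors span a space of dimension 3.
Since 3 = 3, the vectors are linearly independent.

yes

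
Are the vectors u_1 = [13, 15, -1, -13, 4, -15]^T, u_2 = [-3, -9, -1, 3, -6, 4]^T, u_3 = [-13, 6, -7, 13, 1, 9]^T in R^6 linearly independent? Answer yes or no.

Form the matrix with these vectors as rows and row reduce.
R2 ← R2 + (3/13)·R1: [0, -72/13, -16/13, 0, -66/13, 7/13]
R3 ← R3 + R1: [0, 21, -8, 0, 5, -6]
R3 ← R3 + (91/24)·R2: [0, 0, -38/3, 0, -57/4, -95/24]
3 nonzero rows, so the 3 vectors span a space of dimension 3.
Since 3 = 3, the vectors are linearly independent.

yes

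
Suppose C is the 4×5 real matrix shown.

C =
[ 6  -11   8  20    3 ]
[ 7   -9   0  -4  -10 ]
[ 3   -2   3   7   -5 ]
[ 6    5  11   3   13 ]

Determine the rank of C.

Row reduce to echelon form.
R2 ← R2 − (7/6)·R1: [0, 23/6, -28/3, -82/3, -27/2]
R3 ← R3 − (1/2)·R1: [0, 7/2, -1, -3, -13/2]
R4 ← R4 − R1: [0, 16, 3, -17, 10]
R3 ← R3 − (21/23)·R2: [0, 0, 173/23, 505/23, 134/23]
R4 ← R4 − (96/23)·R2: [0, 0, 965/23, 2233/23, 1526/23]
R4 ← R4 − (965/173)·R3: [0, 0, 0, -4392/173, 5856/173]
Echelon form has 4 nonzero rows, so rank(C) = 4.

4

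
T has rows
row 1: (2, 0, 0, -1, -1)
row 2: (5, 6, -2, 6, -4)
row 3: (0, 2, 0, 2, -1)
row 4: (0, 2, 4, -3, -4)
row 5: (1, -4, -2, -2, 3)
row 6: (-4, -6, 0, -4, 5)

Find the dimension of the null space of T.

2

Row reduce to echelon form.
R2 ← R2 − (5/2)·R1: [0, 6, -2, 17/2, -3/2]
R5 ← R5 − (1/2)·R1: [0, -4, -2, -3/2, 7/2]
R6 ← R6 + (2)·R1: [0, -6, 0, -6, 3]
R3 ← R3 − (1/3)·R2: [0, 0, 2/3, -5/6, -1/2]
R4 ← R4 − (1/3)·R2: [0, 0, 14/3, -35/6, -7/2]
R5 ← R5 + (2/3)·R2: [0, 0, -10/3, 25/6, 5/2]
R6 ← R6 + R2: [0, 0, -2, 5/2, 3/2]
R4 ← R4 − (7)·R3: [0, 0, 0, 0, 0]
R5 ← R5 + (5)·R3: [0, 0, 0, 0, 0]
R6 ← R6 + (3)·R3: [0, 0, 0, 0, 0]
3 nonzero rows, so rank(T) = 3.
T has 5 columns; by rank–nullity, nullity = 5 − 3 = 2.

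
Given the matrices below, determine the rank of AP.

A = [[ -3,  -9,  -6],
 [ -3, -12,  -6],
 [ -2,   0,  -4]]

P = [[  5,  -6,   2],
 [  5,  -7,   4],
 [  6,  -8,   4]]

First compute AP:
[[-96, 129, -66],
 [-111, 150, -78],
 [-34,  44, -20]]
Now row reduce the product.
R2 ← R2 − (37/32)·R1: [0, 27/32, -27/16]
R3 ← R3 − (17/48)·R1: [0, -27/16, 27/8]
R3 ← R3 + (2)·R2: [0, 0, 0]
2 nonzero rows, so rank(AP) = 2.

2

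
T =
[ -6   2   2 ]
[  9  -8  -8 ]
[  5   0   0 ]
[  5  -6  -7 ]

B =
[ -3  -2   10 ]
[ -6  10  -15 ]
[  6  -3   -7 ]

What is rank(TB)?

3

First compute TB:
[[ 18,  26, -104],
 [-27, -74, 266],
 [-15, -10,  50],
 [-21, -49, 189]]
Now row reduce the product.
R2 ← R2 + (3/2)·R1: [0, -35, 110]
R3 ← R3 + (5/6)·R1: [0, 35/3, -110/3]
R4 ← R4 + (7/6)·R1: [0, -56/3, 203/3]
R3 ← R3 + (1/3)·R2: [0, 0, 0]
R4 ← R4 − (8/15)·R2: [0, 0, 9]
Swap R3 ↔ R4
3 nonzero rows, so rank(TB) = 3.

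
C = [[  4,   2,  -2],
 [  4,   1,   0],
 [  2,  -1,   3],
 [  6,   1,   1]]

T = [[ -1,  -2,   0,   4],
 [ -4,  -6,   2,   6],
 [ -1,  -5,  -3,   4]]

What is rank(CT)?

2

First compute CT:
[[-10, -10,  10,  20],
 [ -8, -14,   2,  22],
 [ -1, -13, -11,  14],
 [-11, -23,  -1,  34]]
Now row reduce the product.
R2 ← R2 − (4/5)·R1: [0, -6, -6, 6]
R3 ← R3 − (1/10)·R1: [0, -12, -12, 12]
R4 ← R4 − (11/10)·R1: [0, -12, -12, 12]
R3 ← R3 − (2)·R2: [0, 0, 0, 0]
R4 ← R4 − (2)·R2: [0, 0, 0, 0]
2 nonzero rows, so rank(CT) = 2.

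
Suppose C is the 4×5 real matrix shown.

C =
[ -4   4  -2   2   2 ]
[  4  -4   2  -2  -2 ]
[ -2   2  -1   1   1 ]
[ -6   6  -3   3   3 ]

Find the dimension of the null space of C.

4

Row reduce to echelon form.
R2 ← R2 + R1: [0, 0, 0, 0, 0]
R3 ← R3 − (1/2)·R1: [0, 0, 0, 0, 0]
R4 ← R4 − (3/2)·R1: [0, 0, 0, 0, 0]
1 nonzero row, so rank(C) = 1.
C has 5 columns; by rank–nullity, nullity = 5 − 1 = 4.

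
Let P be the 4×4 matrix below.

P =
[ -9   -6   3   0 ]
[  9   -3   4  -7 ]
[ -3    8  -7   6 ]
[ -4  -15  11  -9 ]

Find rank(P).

3

Row reduce to echelon form.
R2 ← R2 + R1: [0, -9, 7, -7]
R3 ← R3 − (1/3)·R1: [0, 10, -8, 6]
R4 ← R4 − (4/9)·R1: [0, -37/3, 29/3, -9]
R3 ← R3 + (10/9)·R2: [0, 0, -2/9, -16/9]
R4 ← R4 − (37/27)·R2: [0, 0, 2/27, 16/27]
R4 ← R4 + (1/3)·R3: [0, 0, 0, 0]
Echelon form has 3 nonzero rows, so rank(P) = 3.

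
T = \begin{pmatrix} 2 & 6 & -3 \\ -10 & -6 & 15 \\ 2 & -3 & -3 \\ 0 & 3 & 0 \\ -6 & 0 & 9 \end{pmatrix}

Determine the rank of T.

Row reduce to echelon form.
R2 ← R2 + (5)·R1: [0, 24, 0]
R3 ← R3 − R1: [0, -9, 0]
R5 ← R5 + (3)·R1: [0, 18, 0]
R3 ← R3 + (3/8)·R2: [0, 0, 0]
R4 ← R4 − (1/8)·R2: [0, 0, 0]
R5 ← R5 − (3/4)·R2: [0, 0, 0]
Echelon form has 2 nonzero rows, so rank(T) = 2.

2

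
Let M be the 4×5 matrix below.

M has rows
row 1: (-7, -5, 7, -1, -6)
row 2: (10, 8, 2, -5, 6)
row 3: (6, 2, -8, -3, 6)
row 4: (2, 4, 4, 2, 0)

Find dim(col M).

Row reduce to echelon form.
R2 ← R2 + (10/7)·R1: [0, 6/7, 12, -45/7, -18/7]
R3 ← R3 + (6/7)·R1: [0, -16/7, -2, -27/7, 6/7]
R4 ← R4 + (2/7)·R1: [0, 18/7, 6, 12/7, -12/7]
R3 ← R3 + (8/3)·R2: [0, 0, 30, -21, -6]
R4 ← R4 − (3)·R2: [0, 0, -30, 21, 6]
R4 ← R4 + R3: [0, 0, 0, 0, 0]
Echelon form has 3 nonzero rows, so rank(M) = 3.
The column space has dimension equal to the rank: 3.

3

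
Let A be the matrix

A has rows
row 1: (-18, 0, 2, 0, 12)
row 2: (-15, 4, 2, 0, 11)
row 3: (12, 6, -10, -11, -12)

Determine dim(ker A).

2

Row reduce to echelon form.
R2 ← R2 − (5/6)·R1: [0, 4, 1/3, 0, 1]
R3 ← R3 + (2/3)·R1: [0, 6, -26/3, -11, -4]
R3 ← R3 − (3/2)·R2: [0, 0, -55/6, -11, -11/2]
3 nonzero rows, so rank(A) = 3.
A has 5 columns; by rank–nullity, nullity = 5 − 3 = 2.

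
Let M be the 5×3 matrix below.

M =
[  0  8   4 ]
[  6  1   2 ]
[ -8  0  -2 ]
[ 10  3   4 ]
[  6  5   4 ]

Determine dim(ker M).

Row reduce to echelon form.
Swap R1 ↔ R2
R3 ← R3 + (4/3)·R1: [0, 4/3, 2/3]
R4 ← R4 − (5/3)·R1: [0, 4/3, 2/3]
R5 ← R5 − R1: [0, 4, 2]
R3 ← R3 − (1/6)·R2: [0, 0, 0]
R4 ← R4 − (1/6)·R2: [0, 0, 0]
R5 ← R5 − (1/2)·R2: [0, 0, 0]
2 nonzero rows, so rank(M) = 2.
M has 3 columns; by rank–nullity, nullity = 3 − 2 = 1.

1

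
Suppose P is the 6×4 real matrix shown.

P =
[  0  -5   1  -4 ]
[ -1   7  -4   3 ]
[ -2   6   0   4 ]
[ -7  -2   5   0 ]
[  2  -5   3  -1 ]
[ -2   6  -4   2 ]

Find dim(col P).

4

Row reduce to echelon form.
Swap R1 ↔ R2
R3 ← R3 − (2)·R1: [0, -8, 8, -2]
R4 ← R4 − (7)·R1: [0, -51, 33, -21]
R5 ← R5 + (2)·R1: [0, 9, -5, 5]
R6 ← R6 − (2)·R1: [0, -8, 4, -4]
R3 ← R3 − (8/5)·R2: [0, 0, 32/5, 22/5]
R4 ← R4 − (51/5)·R2: [0, 0, 114/5, 99/5]
R5 ← R5 + (9/5)·R2: [0, 0, -16/5, -11/5]
R6 ← R6 − (8/5)·R2: [0, 0, 12/5, 12/5]
R4 ← R4 − (57/16)·R3: [0, 0, 0, 33/8]
R5 ← R5 + (1/2)·R3: [0, 0, 0, 0]
R6 ← R6 − (3/8)·R3: [0, 0, 0, 3/4]
R6 ← R6 − (2/11)·R4: [0, 0, 0, 0]
Echelon form has 4 nonzero rows, so rank(P) = 4.
The column space has dimension equal to the rank: 4.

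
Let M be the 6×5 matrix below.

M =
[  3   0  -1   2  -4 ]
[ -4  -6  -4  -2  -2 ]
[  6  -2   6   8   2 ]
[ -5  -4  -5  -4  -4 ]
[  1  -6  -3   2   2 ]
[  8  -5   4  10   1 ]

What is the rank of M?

Row reduce to echelon form.
R2 ← R2 + (4/3)·R1: [0, -6, -16/3, 2/3, -22/3]
R3 ← R3 − (2)·R1: [0, -2, 8, 4, 10]
R4 ← R4 + (5/3)·R1: [0, -4, -20/3, -2/3, -32/3]
R5 ← R5 − (1/3)·R1: [0, -6, -8/3, 4/3, 10/3]
R6 ← R6 − (8/3)·R1: [0, -5, 20/3, 14/3, 35/3]
R3 ← R3 − (1/3)·R2: [0, 0, 88/9, 34/9, 112/9]
R4 ← R4 − (2/3)·R2: [0, 0, -28/9, -10/9, -52/9]
R5 ← R5 − R2: [0, 0, 8/3, 2/3, 32/3]
R6 ← R6 − (5/6)·R2: [0, 0, 100/9, 37/9, 160/9]
R4 ← R4 + (7/22)·R3: [0, 0, 0, 1/11, -20/11]
R5 ← R5 − (3/11)·R3: [0, 0, 0, -4/11, 80/11]
R6 ← R6 − (25/22)·R3: [0, 0, 0, -2/11, 40/11]
R5 ← R5 + (4)·R4: [0, 0, 0, 0, 0]
R6 ← R6 + (2)·R4: [0, 0, 0, 0, 0]
Echelon form has 4 nonzero rows, so rank(M) = 4.

4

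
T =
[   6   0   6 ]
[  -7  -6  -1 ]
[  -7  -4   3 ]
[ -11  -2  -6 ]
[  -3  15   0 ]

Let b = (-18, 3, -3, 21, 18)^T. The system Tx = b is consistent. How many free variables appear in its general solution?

0

Row reduce the augmented matrix [T | b].
R2 ← R2 + (7/6)·R1: [0, -6, 6, -18]
R3 ← R3 + (7/6)·R1: [0, -4, 10, -24]
R4 ← R4 + (11/6)·R1: [0, -2, 5, -12]
R5 ← R5 + (1/2)·R1: [0, 15, 3, 9]
R3 ← R3 − (2/3)·R2: [0, 0, 6, -12]
R4 ← R4 − (1/3)·R2: [0, 0, 3, -6]
R5 ← R5 + (5/2)·R2: [0, 0, 18, -36]
R4 ← R4 − (1/2)·R3: [0, 0, 0, 0]
R5 ← R5 − (3)·R3: [0, 0, 0, 0]
The echelon form has 3 nonzero rows, and every pivot lies in the first 3 columns, so rank(T) = rank([T|b]) = 3.
The system is consistent.
Free variables = (unknowns) − (rank) = 3 − 3 = 0.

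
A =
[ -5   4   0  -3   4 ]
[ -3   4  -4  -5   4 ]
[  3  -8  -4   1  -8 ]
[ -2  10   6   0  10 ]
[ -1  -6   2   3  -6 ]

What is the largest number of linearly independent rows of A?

3

Row reduce to echelon form.
R2 ← R2 − (3/5)·R1: [0, 8/5, -4, -16/5, 8/5]
R3 ← R3 + (3/5)·R1: [0, -28/5, -4, -4/5, -28/5]
R4 ← R4 − (2/5)·R1: [0, 42/5, 6, 6/5, 42/5]
R5 ← R5 − (1/5)·R1: [0, -34/5, 2, 18/5, -34/5]
R3 ← R3 + (7/2)·R2: [0, 0, -18, -12, 0]
R4 ← R4 − (21/4)·R2: [0, 0, 27, 18, 0]
R5 ← R5 + (17/4)·R2: [0, 0, -15, -10, 0]
R4 ← R4 + (3/2)·R3: [0, 0, 0, 0, 0]
R5 ← R5 − (5/6)·R3: [0, 0, 0, 0, 0]
Echelon form has 3 nonzero rows, so rank(A) = 3.
The rank gives the maximum number of linearly independent rows: 3.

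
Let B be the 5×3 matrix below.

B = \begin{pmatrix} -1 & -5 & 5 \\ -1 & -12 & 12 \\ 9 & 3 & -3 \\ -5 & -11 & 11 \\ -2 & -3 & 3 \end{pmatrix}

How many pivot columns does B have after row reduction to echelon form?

2

Row reduce to echelon form.
R2 ← R2 − R1: [0, -7, 7]
R3 ← R3 + (9)·R1: [0, -42, 42]
R4 ← R4 − (5)·R1: [0, 14, -14]
R5 ← R5 − (2)·R1: [0, 7, -7]
R3 ← R3 − (6)·R2: [0, 0, 0]
R4 ← R4 + (2)·R2: [0, 0, 0]
R5 ← R5 + R2: [0, 0, 0]
Echelon form has 2 nonzero rows, so rank(B) = 2.
Each nonzero row contributes one pivot column: 2 pivot columns.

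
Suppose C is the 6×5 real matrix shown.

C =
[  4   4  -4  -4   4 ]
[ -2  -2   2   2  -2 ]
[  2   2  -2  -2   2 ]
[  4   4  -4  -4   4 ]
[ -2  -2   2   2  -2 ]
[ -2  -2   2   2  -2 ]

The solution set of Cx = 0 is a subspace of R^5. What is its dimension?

4

Row reduce to echelon form.
R2 ← R2 + (1/2)·R1: [0, 0, 0, 0, 0]
R3 ← R3 − (1/2)·R1: [0, 0, 0, 0, 0]
R4 ← R4 − R1: [0, 0, 0, 0, 0]
R5 ← R5 + (1/2)·R1: [0, 0, 0, 0, 0]
R6 ← R6 + (1/2)·R1: [0, 0, 0, 0, 0]
1 nonzero row, so rank(C) = 1.
C has 5 columns; by rank–nullity, nullity = 5 − 1 = 4.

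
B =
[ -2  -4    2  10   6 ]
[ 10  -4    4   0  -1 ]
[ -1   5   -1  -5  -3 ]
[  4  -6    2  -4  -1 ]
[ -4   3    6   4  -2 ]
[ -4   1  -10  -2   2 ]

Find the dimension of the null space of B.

Row reduce to echelon form.
R2 ← R2 + (5)·R1: [0, -24, 14, 50, 29]
R3 ← R3 − (1/2)·R1: [0, 7, -2, -10, -6]
R4 ← R4 + (2)·R1: [0, -14, 6, 16, 11]
R5 ← R5 − (2)·R1: [0, 11, 2, -16, -14]
R6 ← R6 − (2)·R1: [0, 9, -14, -22, -10]
R3 ← R3 + (7/24)·R2: [0, 0, 25/12, 55/12, 59/24]
R4 ← R4 − (7/12)·R2: [0, 0, -13/6, -79/6, -71/12]
R5 ← R5 + (11/24)·R2: [0, 0, 101/12, 83/12, -17/24]
R6 ← R6 + (3/8)·R2: [0, 0, -35/4, -13/4, 7/8]
R4 ← R4 + (26/25)·R3: [0, 0, 0, -42/5, -84/25]
R5 ← R5 − (101/25)·R3: [0, 0, 0, -58/5, -266/25]
R6 ← R6 + (21/5)·R3: [0, 0, 0, 16, 56/5]
R5 ← R5 − (29/21)·R4: [0, 0, 0, 0, -6]
R6 ← R6 + (40/21)·R4: [0, 0, 0, 0, 24/5]
R6 ← R6 + (4/5)·R5: [0, 0, 0, 0, 0]
5 nonzero rows, so rank(B) = 5.
B has 5 columns; by rank–nullity, nullity = 5 − 5 = 0.

0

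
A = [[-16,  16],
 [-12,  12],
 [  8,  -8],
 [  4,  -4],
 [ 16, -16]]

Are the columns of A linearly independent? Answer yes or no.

Row reduce A to echelon form.
R2 ← R2 − (3/4)·R1: [0, 0]
R3 ← R3 + (1/2)·R1: [0, 0]
R4 ← R4 + (1/4)·R1: [0, 0]
R5 ← R5 + R1: [0, 0]
1 pivot among 2 columns.
Only 1 < 2 pivot columns, so the columns are linearly dependent.

no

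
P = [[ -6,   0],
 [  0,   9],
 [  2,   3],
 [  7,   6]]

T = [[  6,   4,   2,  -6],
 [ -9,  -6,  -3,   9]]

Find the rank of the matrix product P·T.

1

First compute PT:
[[-36, -24, -12,  36],
 [-81, -54, -27,  81],
 [-15, -10,  -5,  15],
 [-12,  -8,  -4,  12]]
Now row reduce the product.
R2 ← R2 − (9/4)·R1: [0, 0, 0, 0]
R3 ← R3 − (5/12)·R1: [0, 0, 0, 0]
R4 ← R4 − (1/3)·R1: [0, 0, 0, 0]
1 nonzero row, so rank(PT) = 1.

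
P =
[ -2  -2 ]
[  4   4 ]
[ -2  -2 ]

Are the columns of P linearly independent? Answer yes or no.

Row reduce P to echelon form.
R2 ← R2 + (2)·R1: [0, 0]
R3 ← R3 − R1: [0, 0]
1 pivot among 2 columns.
Only 1 < 2 pivot columns, so the columns are linearly dependent.

no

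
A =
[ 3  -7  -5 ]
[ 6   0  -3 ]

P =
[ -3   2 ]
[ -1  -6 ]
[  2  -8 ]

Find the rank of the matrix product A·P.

First compute AP:
[[-12,  88],
 [-24,  36]]
Now row reduce the product.
R2 ← R2 − (2)·R1: [0, -140]
2 nonzero rows, so rank(AP) = 2.

2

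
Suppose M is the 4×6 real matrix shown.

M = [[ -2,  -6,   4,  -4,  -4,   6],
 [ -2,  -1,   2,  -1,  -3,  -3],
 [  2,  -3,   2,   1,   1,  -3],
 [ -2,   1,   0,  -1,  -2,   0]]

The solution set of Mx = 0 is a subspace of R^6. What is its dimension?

3

Row reduce to echelon form.
R2 ← R2 − R1: [0, 5, -2, 3, 1, -9]
R3 ← R3 + R1: [0, -9, 6, -3, -3, 3]
R4 ← R4 − R1: [0, 7, -4, 3, 2, -6]
R3 ← R3 + (9/5)·R2: [0, 0, 12/5, 12/5, -6/5, -66/5]
R4 ← R4 − (7/5)·R2: [0, 0, -6/5, -6/5, 3/5, 33/5]
R4 ← R4 + (1/2)·R3: [0, 0, 0, 0, 0, 0]
3 nonzero rows, so rank(M) = 3.
M has 6 columns; by rank–nullity, nullity = 6 − 3 = 3.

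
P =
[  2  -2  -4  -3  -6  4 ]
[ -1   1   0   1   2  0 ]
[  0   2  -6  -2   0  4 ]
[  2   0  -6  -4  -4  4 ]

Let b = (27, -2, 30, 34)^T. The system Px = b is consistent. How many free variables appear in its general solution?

3

Row reduce the augmented matrix [P | b].
R2 ← R2 + (1/2)·R1: [0, 0, -2, -1/2, -1, 2, 23/2]
R4 ← R4 − R1: [0, 2, -2, -1, 2, 0, 7]
Swap R2 ↔ R3
R4 ← R4 − R2: [0, 0, 4, 1, 2, -4, -23]
R4 ← R4 + (2)·R3: [0, 0, 0, 0, 0, 0, 0]
The echelon form has 3 nonzero rows, and every pivot lies in the first 6 columns, so rank(P) = rank([P|b]) = 3.
The system is consistent.
Free variables = (unknowns) − (rank) = 6 − 3 = 3.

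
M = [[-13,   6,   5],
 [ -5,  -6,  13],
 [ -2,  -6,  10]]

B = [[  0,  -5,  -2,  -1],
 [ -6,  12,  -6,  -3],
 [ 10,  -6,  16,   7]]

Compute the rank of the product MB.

First compute MB:
[[ 14, 107,  70,  30],
 [166, -125, 254, 114],
 [136, -122, 200,  90]]
Now row reduce the product.
R2 ← R2 − (83/7)·R1: [0, -9756/7, -576, -1692/7]
R3 ← R3 − (68/7)·R1: [0, -8130/7, -480, -1410/7]
R3 ← R3 − (5/6)·R2: [0, 0, 0, 0]
2 nonzero rows, so rank(MB) = 2.

2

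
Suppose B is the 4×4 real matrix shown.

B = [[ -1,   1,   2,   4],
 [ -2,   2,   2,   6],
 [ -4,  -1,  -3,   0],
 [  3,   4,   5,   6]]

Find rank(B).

3

Row reduce to echelon form.
R2 ← R2 − (2)·R1: [0, 0, -2, -2]
R3 ← R3 − (4)·R1: [0, -5, -11, -16]
R4 ← R4 + (3)·R1: [0, 7, 11, 18]
Swap R2 ↔ R3
R4 ← R4 + (7/5)·R2: [0, 0, -22/5, -22/5]
R4 ← R4 − (11/5)·R3: [0, 0, 0, 0]
Echelon form has 3 nonzero rows, so rank(B) = 3.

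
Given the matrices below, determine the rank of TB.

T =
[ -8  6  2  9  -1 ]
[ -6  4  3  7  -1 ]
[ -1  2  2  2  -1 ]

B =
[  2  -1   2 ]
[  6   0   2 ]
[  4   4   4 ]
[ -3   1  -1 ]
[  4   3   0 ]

First compute TB:
[[ -3,  22,  -5],
 [ -1,  22,   1],
 [  8,   8,   8]]
Now row reduce the product.
R2 ← R2 − (1/3)·R1: [0, 44/3, 8/3]
R3 ← R3 + (8/3)·R1: [0, 200/3, -16/3]
R3 ← R3 − (50/11)·R2: [0, 0, -192/11]
3 nonzero rows, so rank(TB) = 3.

3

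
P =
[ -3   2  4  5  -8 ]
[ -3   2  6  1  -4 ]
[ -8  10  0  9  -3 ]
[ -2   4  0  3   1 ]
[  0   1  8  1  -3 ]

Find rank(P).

4

Row reduce to echelon form.
R2 ← R2 − R1: [0, 0, 2, -4, 4]
R3 ← R3 − (8/3)·R1: [0, 14/3, -32/3, -13/3, 55/3]
R4 ← R4 − (2/3)·R1: [0, 8/3, -8/3, -1/3, 19/3]
Swap R2 ↔ R3
R4 ← R4 − (4/7)·R2: [0, 0, 24/7, 15/7, -29/7]
R5 ← R5 − (3/14)·R2: [0, 0, 72/7, 27/14, -97/14]
R4 ← R4 − (12/7)·R3: [0, 0, 0, 9, -11]
R5 ← R5 − (36/7)·R3: [0, 0, 0, 45/2, -55/2]
R5 ← R5 − (5/2)·R4: [0, 0, 0, 0, 0]
Echelon form has 4 nonzero rows, so rank(P) = 4.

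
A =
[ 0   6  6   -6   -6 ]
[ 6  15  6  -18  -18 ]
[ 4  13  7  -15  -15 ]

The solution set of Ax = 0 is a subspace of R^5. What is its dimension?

3

Row reduce to echelon form.
Swap R1 ↔ R2
R3 ← R3 − (2/3)·R1: [0, 3, 3, -3, -3]
R3 ← R3 − (1/2)·R2: [0, 0, 0, 0, 0]
2 nonzero rows, so rank(A) = 2.
A has 5 columns; by rank–nullity, nullity = 5 − 2 = 3.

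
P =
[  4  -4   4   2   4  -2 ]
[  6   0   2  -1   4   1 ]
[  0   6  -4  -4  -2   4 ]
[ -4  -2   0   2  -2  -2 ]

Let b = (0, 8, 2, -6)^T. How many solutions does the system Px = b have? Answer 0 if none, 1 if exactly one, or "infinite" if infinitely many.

0

Row reduce the augmented matrix [P | b].
R2 ← R2 − (3/2)·R1: [0, 6, -4, -4, -2, 4, 8]
R4 ← R4 + R1: [0, -6, 4, 4, 2, -4, -6]
R3 ← R3 − R2: [0, 0, 0, 0, 0, 0, -6]
R4 ← R4 + R2: [0, 0, 0, 0, 0, 0, 2]
R4 ← R4 + (1/3)·R3: [0, 0, 0, 0, 0, 0, 0]
The echelon form has 3 nonzero rows; the last pivot sits in the augmented column, so rank(P) = 2 but rank([P|b]) = 3.
Since the ranks differ, the system is inconsistent.
It has no solutions.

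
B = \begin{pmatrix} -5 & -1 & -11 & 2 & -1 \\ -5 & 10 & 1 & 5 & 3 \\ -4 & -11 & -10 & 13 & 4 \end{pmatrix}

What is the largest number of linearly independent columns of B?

3

Row reduce to echelon form.
R2 ← R2 − R1: [0, 11, 12, 3, 4]
R3 ← R3 − (4/5)·R1: [0, -51/5, -6/5, 57/5, 24/5]
R3 ← R3 + (51/55)·R2: [0, 0, 546/55, 156/11, 468/55]
Echelon form has 3 nonzero rows, so rank(B) = 3.
The rank gives the maximum number of linearly independent columns: 3.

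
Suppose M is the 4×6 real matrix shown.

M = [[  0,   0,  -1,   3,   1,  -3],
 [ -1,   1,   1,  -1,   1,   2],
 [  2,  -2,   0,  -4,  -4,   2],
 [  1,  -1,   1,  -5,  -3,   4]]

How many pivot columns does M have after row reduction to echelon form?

2

Row reduce to echelon form.
Swap R1 ↔ R2
R3 ← R3 + (2)·R1: [0, 0, 2, -6, -2, 6]
R4 ← R4 + R1: [0, 0, 2, -6, -2, 6]
R3 ← R3 + (2)·R2: [0, 0, 0, 0, 0, 0]
R4 ← R4 + (2)·R2: [0, 0, 0, 0, 0, 0]
Echelon form has 2 nonzero rows, so rank(M) = 2.
Each nonzero row contributes one pivot column: 2 pivot columns.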